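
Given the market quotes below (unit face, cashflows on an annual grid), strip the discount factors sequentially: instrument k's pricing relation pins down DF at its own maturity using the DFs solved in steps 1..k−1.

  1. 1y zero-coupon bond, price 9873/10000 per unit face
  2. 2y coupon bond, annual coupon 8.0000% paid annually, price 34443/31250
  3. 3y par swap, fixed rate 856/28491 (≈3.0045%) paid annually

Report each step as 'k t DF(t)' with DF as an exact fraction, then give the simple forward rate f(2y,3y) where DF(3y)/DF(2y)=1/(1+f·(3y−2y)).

1 1 9873/10000
2 2 4737/5000
3 3 1143/1250
f(2y,3y) = ((4737/5000)/(1143/1250) − 1)/(1) = 55/1524 ≈ 3.6089%

step 1 [1y] zero: DF = P = 9873/10000 ≈ 0.987300
step 2 [2y] bond c/1=2/25: DF=(34443/31250 − 2/25·(0.987300))/(1+2/25) = 4737/5000 ≈ 0.947400
step 3 [3y] swap r/1=856/28491: DF=(1 − 856/28491·(0.987300+0.947400))/(1+856/28491) = 1143/1250 ≈ 0.914400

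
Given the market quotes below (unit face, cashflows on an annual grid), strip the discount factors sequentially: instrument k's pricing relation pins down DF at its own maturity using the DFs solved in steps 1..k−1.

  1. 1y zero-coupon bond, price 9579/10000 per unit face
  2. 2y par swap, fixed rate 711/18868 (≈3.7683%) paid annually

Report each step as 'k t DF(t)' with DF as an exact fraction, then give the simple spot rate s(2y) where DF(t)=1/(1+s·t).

1 1 9579/10000
2 2 9289/10000
s(2y) = (1/(9289/10000) − 1)/(2) = 711/18578 ≈ 3.8271%

step 1 [1y] zero: DF = P = 9579/10000 ≈ 0.957900
step 2 [2y] swap r/1=711/18868: DF=(1 − 711/18868·(0.957900))/(1+711/18868) = 9289/10000 ≈ 0.928900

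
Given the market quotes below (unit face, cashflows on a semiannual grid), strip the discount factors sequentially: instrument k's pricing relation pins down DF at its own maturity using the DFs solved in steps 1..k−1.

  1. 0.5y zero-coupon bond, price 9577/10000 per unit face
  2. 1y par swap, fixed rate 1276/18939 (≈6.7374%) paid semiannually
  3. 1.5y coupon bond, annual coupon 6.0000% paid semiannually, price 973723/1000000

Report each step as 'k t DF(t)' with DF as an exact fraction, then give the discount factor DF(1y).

step 1 [0.5y] zero: DF = P = 9577/10000 ≈ 0.957700
step 2 [1y] swap r/2=638/18939: DF=(1 − 638/18939·(0.957700))/(1+638/18939) = 4681/5000 ≈ 0.936200
step 3 [1.5y] bond c/2=3/100: DF=(973723/1000000 − 3/100·(0.957700+0.936200))/(1+3/100) = 4451/5000 ≈ 0.890200

1 1/2 9577/10000
2 1 4681/5000
3 3/2 4451/5000
DF(1y) = 4681/5000 ≈ 0.936200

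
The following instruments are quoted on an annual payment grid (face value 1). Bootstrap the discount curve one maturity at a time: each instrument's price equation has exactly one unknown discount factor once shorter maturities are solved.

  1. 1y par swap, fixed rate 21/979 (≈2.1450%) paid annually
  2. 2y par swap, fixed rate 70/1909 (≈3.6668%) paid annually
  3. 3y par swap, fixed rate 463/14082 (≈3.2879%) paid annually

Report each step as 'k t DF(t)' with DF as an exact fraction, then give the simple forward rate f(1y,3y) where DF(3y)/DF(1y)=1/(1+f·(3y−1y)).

1 1 979/1000
2 2 93/100
3 3 4537/5000
f(1y,3y) = ((979/1000)/(4537/5000) − 1)/(2) = 179/4537 ≈ 3.9453%

step 1 [1y] swap r/1=21/979: DF=(1 − 21/979·(0))/(1+21/979) = 979/1000 ≈ 0.979000
step 2 [2y] swap r/1=70/1909: DF=(1 − 70/1909·(0.979000))/(1+70/1909) = 93/100 ≈ 0.930000
step 3 [3y] swap r/1=463/14082: DF=(1 − 463/14082·(0.979000+0.930000))/(1+463/14082) = 4537/5000 ≈ 0.907400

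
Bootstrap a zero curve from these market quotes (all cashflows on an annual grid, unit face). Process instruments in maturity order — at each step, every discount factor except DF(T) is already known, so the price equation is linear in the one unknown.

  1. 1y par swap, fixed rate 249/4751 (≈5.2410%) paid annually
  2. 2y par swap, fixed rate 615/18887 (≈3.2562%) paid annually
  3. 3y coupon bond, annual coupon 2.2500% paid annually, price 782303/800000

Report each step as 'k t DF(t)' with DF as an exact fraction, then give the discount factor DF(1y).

1 1 4751/5000
2 2 1877/2000
3 3 2287/2500
DF(1y) = 4751/5000 ≈ 0.950200

step 1 [1y] swap r/1=249/4751: DF=(1 − 249/4751·(0))/(1+249/4751) = 4751/5000 ≈ 0.950200
step 2 [2y] swap r/1=615/18887: DF=(1 − 615/18887·(0.950200))/(1+615/18887) = 1877/2000 ≈ 0.938500
step 3 [3y] bond c/1=9/400: DF=(782303/800000 − 9/400·(0.950200+0.938500))/(1+9/400) = 2287/2500 ≈ 0.914800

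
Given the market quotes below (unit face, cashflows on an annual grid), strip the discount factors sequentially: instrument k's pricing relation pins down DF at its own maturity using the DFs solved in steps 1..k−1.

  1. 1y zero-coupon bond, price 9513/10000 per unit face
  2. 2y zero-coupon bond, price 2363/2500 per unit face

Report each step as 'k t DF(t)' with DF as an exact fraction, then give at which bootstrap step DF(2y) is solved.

step 1 [1y] zero: DF = P = 9513/10000 ≈ 0.951300
step 2 [2y] zero: DF = P = 2363/2500 ≈ 0.945200

1 1 9513/10000
2 2 2363/2500
DF(2y) is solved at step 2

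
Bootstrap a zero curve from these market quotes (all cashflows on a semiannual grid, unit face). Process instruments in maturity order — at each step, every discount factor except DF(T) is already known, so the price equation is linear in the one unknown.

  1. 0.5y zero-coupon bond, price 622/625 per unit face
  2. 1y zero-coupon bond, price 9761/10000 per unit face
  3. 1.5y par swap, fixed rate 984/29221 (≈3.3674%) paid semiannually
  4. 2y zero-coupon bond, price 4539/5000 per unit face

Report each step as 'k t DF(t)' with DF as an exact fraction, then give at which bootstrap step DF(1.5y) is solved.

1 1/2 622/625
2 1 9761/10000
3 3/2 2377/2500
4 2 4539/5000
DF(1.5y) is solved at step 3

step 1 [0.5y] zero: DF = P = 622/625 ≈ 0.995200
step 2 [1y] zero: DF = P = 9761/10000 ≈ 0.976100
step 3 [1.5y] swap r/2=492/29221: DF=(1 − 492/29221·(0.995200+0.976100))/(1+492/29221) = 2377/2500 ≈ 0.950800
step 4 [2y] zero: DF = P = 4539/5000 ≈ 0.907800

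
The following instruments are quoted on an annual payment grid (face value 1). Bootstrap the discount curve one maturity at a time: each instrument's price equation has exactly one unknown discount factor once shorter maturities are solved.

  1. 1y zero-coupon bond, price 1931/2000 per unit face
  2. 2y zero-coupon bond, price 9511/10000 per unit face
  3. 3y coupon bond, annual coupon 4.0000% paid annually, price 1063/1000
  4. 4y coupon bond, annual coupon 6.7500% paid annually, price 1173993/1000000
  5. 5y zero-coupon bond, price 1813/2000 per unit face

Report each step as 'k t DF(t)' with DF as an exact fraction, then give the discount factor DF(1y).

1 1 1931/2000
2 2 9511/10000
3 3 2371/2500
4 4 4593/5000
5 5 1813/2000
DF(1y) = 1931/2000 ≈ 0.965500

step 1 [1y] zero: DF = P = 1931/2000 ≈ 0.965500
step 2 [2y] zero: DF = P = 9511/10000 ≈ 0.951100
step 3 [3y] bond c/1=1/25: DF=(1063/1000 − 1/25·(0.965500+0.951100))/(1+1/25) = 2371/2500 ≈ 0.948400
step 4 [4y] bond c/1=27/400: DF=(1173993/1000000 − 27/400·(0.965500+0.951100+0.948400))/(1+27/400) = 4593/5000 ≈ 0.918600
step 5 [5y] zero: DF = P = 1813/2000 ≈ 0.906500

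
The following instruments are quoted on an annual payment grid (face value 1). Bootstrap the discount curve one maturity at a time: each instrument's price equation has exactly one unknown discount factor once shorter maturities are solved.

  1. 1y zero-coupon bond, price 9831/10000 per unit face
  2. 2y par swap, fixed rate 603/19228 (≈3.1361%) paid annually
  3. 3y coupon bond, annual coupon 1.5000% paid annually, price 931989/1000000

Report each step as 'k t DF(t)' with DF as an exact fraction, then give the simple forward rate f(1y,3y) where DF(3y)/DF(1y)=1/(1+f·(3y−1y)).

step 1 [1y] zero: DF = P = 9831/10000 ≈ 0.983100
step 2 [2y] swap r/1=603/19228: DF=(1 − 603/19228·(0.983100))/(1+603/19228) = 9397/10000 ≈ 0.939700
step 3 [3y] bond c/1=3/200: DF=(931989/1000000 − 3/200·(0.983100+0.939700))/(1+3/200) = 4449/5000 ≈ 0.889800

1 1 9831/10000
2 2 9397/10000
3 3 4449/5000
f(1y,3y) = ((9831/10000)/(4449/5000) − 1)/(2) = 311/5932 ≈ 5.2428%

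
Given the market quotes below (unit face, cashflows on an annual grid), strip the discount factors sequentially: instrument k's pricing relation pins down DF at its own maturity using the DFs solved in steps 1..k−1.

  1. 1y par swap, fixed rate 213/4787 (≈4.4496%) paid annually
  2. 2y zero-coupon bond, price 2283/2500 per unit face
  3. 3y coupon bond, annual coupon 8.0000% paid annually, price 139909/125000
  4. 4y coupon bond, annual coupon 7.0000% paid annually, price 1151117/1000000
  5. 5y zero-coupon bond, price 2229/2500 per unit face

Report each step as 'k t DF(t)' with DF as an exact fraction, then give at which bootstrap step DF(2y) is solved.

1 1 4787/5000
2 2 2283/2500
3 3 4489/5000
4 4 8947/10000
5 5 2229/2500
DF(2y) is solved at step 2

step 1 [1y] swap r/1=213/4787: DF=(1 − 213/4787·(0))/(1+213/4787) = 4787/5000 ≈ 0.957400
step 2 [2y] zero: DF = P = 2283/2500 ≈ 0.913200
step 3 [3y] bond c/1=2/25: DF=(139909/125000 − 2/25·(0.957400+0.913200))/(1+2/25) = 4489/5000 ≈ 0.897800
step 4 [4y] bond c/1=7/100: DF=(1151117/1000000 − 7/100·(0.957400+0.913200+0.897800))/(1+7/100) = 8947/10000 ≈ 0.894700
step 5 [5y] zero: DF = P = 2229/2500 ≈ 0.891600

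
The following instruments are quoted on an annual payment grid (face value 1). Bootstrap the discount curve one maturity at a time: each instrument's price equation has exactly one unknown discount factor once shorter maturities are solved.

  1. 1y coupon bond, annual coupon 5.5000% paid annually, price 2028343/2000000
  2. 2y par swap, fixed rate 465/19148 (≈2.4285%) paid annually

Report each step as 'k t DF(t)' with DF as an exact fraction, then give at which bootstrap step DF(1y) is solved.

1 1 9613/10000
2 2 1907/2000
DF(1y) is solved at step 1

step 1 [1y] bond c/1=11/200: DF=(2028343/2000000 − 11/200·(0))/(1+11/200) = 9613/10000 ≈ 0.961300
step 2 [2y] swap r/1=465/19148: DF=(1 − 465/19148·(0.961300))/(1+465/19148) = 1907/2000 ≈ 0.953500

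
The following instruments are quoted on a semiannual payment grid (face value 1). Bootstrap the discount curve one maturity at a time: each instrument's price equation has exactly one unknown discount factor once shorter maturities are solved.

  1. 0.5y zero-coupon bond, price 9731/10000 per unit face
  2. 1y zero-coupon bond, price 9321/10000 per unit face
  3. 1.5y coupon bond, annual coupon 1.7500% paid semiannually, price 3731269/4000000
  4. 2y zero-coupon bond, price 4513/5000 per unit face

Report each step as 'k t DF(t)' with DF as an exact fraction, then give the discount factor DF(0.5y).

step 1 [0.5y] zero: DF = P = 9731/10000 ≈ 0.973100
step 2 [1y] zero: DF = P = 9321/10000 ≈ 0.932100
step 3 [1.5y] bond c/2=7/800: DF=(3731269/4000000 − 7/800·(0.973100+0.932100))/(1+7/800) = 4541/5000 ≈ 0.908200
step 4 [2y] zero: DF = P = 4513/5000 ≈ 0.902600

1 1/2 9731/10000
2 1 9321/10000
3 3/2 4541/5000
4 2 4513/5000
DF(0.5y) = 9731/10000 ≈ 0.973100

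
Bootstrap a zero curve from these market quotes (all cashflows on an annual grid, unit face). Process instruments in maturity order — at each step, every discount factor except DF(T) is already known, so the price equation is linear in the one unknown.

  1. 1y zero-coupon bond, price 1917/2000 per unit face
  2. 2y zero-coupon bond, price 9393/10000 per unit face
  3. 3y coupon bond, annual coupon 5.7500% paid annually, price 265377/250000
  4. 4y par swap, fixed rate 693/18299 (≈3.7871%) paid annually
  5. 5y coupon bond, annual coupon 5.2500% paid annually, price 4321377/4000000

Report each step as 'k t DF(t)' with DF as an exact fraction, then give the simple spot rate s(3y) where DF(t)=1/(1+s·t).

step 1 [1y] zero: DF = P = 1917/2000 ≈ 0.958500
step 2 [2y] zero: DF = P = 9393/10000 ≈ 0.939300
step 3 [3y] bond c/1=23/400: DF=(265377/250000 − 23/400·(0.958500+0.939300))/(1+23/400) = 4503/5000 ≈ 0.900600
step 4 [4y] swap r/1=693/18299: DF=(1 − 693/18299·(0.958500+0.939300+0.900600))/(1+693/18299) = 4307/5000 ≈ 0.861400
step 5 [5y] bond c/1=21/400: DF=(4321377/4000000 − 21/400·(0.958500+0.939300+0.900600+0.861400))/(1+21/400) = 8439/10000 ≈ 0.843900

1 1 1917/2000
2 2 9393/10000
3 3 4503/5000
4 4 4307/5000
5 5 8439/10000
s(3y) = (1/(4503/5000) − 1)/(3) = 497/13509 ≈ 3.6790%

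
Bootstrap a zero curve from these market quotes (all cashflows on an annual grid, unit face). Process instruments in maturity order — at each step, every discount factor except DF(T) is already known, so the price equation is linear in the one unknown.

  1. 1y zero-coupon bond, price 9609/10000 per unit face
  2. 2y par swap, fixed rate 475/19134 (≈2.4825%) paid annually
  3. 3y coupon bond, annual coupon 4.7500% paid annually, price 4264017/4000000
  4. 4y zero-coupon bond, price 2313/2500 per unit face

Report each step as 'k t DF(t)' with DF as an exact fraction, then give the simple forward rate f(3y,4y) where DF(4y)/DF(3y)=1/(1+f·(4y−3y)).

step 1 [1y] zero: DF = P = 9609/10000 ≈ 0.960900
step 2 [2y] swap r/1=475/19134: DF=(1 − 475/19134·(0.960900))/(1+475/19134) = 381/400 ≈ 0.952500
step 3 [3y] bond c/1=19/400: DF=(4264017/4000000 − 19/400·(0.960900+0.952500))/(1+19/400) = 9309/10000 ≈ 0.930900
step 4 [4y] zero: DF = P = 2313/2500 ≈ 0.925200

1 1 9609/10000
2 2 381/400
3 3 9309/10000
4 4 2313/2500
f(3y,4y) = ((9309/10000)/(2313/2500) − 1)/(1) = 19/3084 ≈ 0.6161%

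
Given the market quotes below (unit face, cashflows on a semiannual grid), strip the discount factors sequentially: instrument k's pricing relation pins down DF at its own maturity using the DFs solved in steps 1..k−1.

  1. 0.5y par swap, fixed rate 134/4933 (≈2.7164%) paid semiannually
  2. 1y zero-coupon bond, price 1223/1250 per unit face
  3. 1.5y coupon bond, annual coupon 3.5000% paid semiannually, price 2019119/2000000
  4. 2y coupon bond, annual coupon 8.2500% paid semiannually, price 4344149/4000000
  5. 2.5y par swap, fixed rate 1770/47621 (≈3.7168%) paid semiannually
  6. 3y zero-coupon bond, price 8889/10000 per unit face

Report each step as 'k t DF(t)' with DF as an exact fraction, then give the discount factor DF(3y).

step 1 [0.5y] swap r/2=67/4933: DF=(1 − 67/4933·(0))/(1+67/4933) = 4933/5000 ≈ 0.986600
step 2 [1y] zero: DF = P = 1223/1250 ≈ 0.978400
step 3 [1.5y] bond c/2=7/400: DF=(2019119/2000000 − 7/400·(0.986600+0.978400))/(1+7/400) = 599/625 ≈ 0.958400
step 4 [2y] bond c/2=33/800: DF=(4344149/4000000 − 33/800·(0.986600+0.978400+0.958400))/(1+33/800) = 1159/1250 ≈ 0.927200
step 5 [2.5y] swap r/2=885/47621: DF=(1 − 885/47621·(0.986600+0.978400+0.958400+0.927200))/(1+885/47621) = 1823/2000 ≈ 0.911500
step 6 [3y] zero: DF = P = 8889/10000 ≈ 0.888900

1 1/2 4933/5000
2 1 1223/1250
3 3/2 599/625
4 2 1159/1250
5 5/2 1823/2000
6 3 8889/10000
DF(3y) = 8889/10000 ≈ 0.888900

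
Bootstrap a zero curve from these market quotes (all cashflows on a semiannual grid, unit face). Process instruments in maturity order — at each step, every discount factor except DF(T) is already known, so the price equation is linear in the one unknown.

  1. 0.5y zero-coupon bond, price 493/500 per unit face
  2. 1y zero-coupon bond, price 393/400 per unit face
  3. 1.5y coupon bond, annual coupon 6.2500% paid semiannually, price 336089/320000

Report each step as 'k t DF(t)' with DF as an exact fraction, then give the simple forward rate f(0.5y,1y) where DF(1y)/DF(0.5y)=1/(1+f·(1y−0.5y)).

1 1/2 493/500
2 1 393/400
3 3/2 2397/2500
f(0.5y,1y) = ((493/500)/(393/400) − 1)/(1/2) = 14/1965 ≈ 0.7125%

step 1 [0.5y] zero: DF = P = 493/500 ≈ 0.986000
step 2 [1y] zero: DF = P = 393/400 ≈ 0.982500
step 3 [1.5y] bond c/2=1/32: DF=(336089/320000 − 1/32·(0.986000+0.982500))/(1+1/32) = 2397/2500 ≈ 0.958800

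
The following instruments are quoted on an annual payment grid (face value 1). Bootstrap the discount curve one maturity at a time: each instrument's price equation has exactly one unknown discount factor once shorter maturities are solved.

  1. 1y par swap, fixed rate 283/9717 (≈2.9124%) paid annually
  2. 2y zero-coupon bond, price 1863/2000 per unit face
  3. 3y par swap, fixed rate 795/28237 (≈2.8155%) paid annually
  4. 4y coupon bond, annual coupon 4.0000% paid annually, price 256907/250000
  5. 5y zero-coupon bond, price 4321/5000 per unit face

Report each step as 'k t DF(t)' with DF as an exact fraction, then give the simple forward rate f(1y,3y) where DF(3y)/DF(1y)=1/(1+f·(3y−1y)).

step 1 [1y] swap r/1=283/9717: DF=(1 − 283/9717·(0))/(1+283/9717) = 9717/10000 ≈ 0.971700
step 2 [2y] zero: DF = P = 1863/2000 ≈ 0.931500
step 3 [3y] swap r/1=795/28237: DF=(1 − 795/28237·(0.971700+0.931500))/(1+795/28237) = 1841/2000 ≈ 0.920500
step 4 [4y] bond c/1=1/25: DF=(256907/250000 − 1/25·(0.971700+0.931500+0.920500))/(1+1/25) = 1759/2000 ≈ 0.879500
step 5 [5y] zero: DF = P = 4321/5000 ≈ 0.864200

1 1 9717/10000
2 2 1863/2000
3 3 1841/2000
4 4 1759/2000
5 5 4321/5000
f(1y,3y) = ((9717/10000)/(1841/2000) − 1)/(2) = 256/9205 ≈ 2.7811%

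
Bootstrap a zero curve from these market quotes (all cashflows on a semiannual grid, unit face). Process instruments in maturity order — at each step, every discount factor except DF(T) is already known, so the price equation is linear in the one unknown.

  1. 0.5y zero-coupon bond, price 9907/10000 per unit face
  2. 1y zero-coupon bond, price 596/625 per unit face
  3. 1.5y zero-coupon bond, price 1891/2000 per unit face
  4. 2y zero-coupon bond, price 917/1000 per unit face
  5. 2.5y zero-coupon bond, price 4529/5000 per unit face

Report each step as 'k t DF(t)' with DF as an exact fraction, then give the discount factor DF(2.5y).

step 1 [0.5y] zero: DF = P = 9907/10000 ≈ 0.990700
step 2 [1y] zero: DF = P = 596/625 ≈ 0.953600
step 3 [1.5y] zero: DF = P = 1891/2000 ≈ 0.945500
step 4 [2y] zero: DF = P = 917/1000 ≈ 0.917000
step 5 [2.5y] zero: DF = P = 4529/5000 ≈ 0.905800

1 1/2 9907/10000
2 1 596/625
3 3/2 1891/2000
4 2 917/1000
5 5/2 4529/5000
DF(2.5y) = 4529/5000 ≈ 0.905800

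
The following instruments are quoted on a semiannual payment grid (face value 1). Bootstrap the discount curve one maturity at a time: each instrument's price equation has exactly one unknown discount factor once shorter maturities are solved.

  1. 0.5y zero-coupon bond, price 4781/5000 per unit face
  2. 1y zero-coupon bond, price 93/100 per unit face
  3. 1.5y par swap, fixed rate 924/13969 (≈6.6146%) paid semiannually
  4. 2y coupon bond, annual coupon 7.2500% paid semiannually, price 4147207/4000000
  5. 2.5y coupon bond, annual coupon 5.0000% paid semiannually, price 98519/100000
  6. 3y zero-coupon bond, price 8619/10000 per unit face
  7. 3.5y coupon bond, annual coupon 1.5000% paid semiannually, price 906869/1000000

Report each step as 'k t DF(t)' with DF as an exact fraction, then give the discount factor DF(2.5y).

1 1/2 4781/5000
2 1 93/100
3 3/2 2269/2500
4 2 2257/2500
5 5/2 871/1000
6 3 8619/10000
7 7/2 8597/10000
DF(2.5y) = 871/1000 ≈ 0.871000

step 1 [0.5y] zero: DF = P = 4781/5000 ≈ 0.956200
step 2 [1y] zero: DF = P = 93/100 ≈ 0.930000
step 3 [1.5y] swap r/2=462/13969: DF=(1 − 462/13969·(0.956200+0.930000))/(1+462/13969) = 2269/2500 ≈ 0.907600
step 4 [2y] bond c/2=29/800: DF=(4147207/4000000 − 29/800·(0.956200+0.930000+0.907600))/(1+29/800) = 2257/2500 ≈ 0.902800
step 5 [2.5y] bond c/2=1/40: DF=(98519/100000 − 1/40·(0.956200+0.930000+0.907600+0.902800))/(1+1/40) = 871/1000 ≈ 0.871000
step 6 [3y] zero: DF = P = 8619/10000 ≈ 0.861900
step 7 [3.5y] bond c/2=3/400: DF=(906869/1000000 − 3/400·(0.956200+0.930000+0.907600+0.902800+0.871000+0.861900))/(1+3/400) = 8597/10000 ≈ 0.859700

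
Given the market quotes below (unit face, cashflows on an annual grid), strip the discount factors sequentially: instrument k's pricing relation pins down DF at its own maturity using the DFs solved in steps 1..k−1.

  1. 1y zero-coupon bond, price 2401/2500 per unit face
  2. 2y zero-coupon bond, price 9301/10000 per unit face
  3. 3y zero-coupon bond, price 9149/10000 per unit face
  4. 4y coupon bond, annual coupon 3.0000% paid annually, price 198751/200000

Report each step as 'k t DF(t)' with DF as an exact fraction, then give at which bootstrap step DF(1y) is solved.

1 1 2401/2500
2 2 9301/10000
3 3 9149/10000
4 4 8831/10000
DF(1y) is solved at step 1

step 1 [1y] zero: DF = P = 2401/2500 ≈ 0.960400
step 2 [2y] zero: DF = P = 9301/10000 ≈ 0.930100
step 3 [3y] zero: DF = P = 9149/10000 ≈ 0.914900
step 4 [4y] bond c/1=3/100: DF=(198751/200000 − 3/100·(0.960400+0.930100+0.914900))/(1+3/100) = 8831/10000 ≈ 0.883100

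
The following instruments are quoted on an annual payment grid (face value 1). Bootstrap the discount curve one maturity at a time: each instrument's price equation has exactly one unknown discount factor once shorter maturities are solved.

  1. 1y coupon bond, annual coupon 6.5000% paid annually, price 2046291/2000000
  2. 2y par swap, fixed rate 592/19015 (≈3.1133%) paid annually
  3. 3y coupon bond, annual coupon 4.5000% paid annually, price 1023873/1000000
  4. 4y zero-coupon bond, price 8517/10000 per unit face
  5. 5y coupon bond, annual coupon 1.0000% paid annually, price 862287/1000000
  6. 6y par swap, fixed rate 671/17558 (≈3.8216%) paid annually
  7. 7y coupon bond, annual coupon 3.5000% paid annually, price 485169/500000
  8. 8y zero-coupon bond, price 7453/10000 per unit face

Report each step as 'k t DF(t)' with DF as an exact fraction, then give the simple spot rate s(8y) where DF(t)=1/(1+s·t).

1 1 9607/10000
2 2 588/625
3 3 8979/10000
4 4 8517/10000
5 5 511/625
6 6 7987/10000
7 7 3797/5000
8 8 7453/10000
s(8y) = (1/(7453/10000) − 1)/(8) = 2547/59624 ≈ 4.2718%

step 1 [1y] bond c/1=13/200: DF=(2046291/2000000 − 13/200·(0))/(1+13/200) = 9607/10000 ≈ 0.960700
step 2 [2y] swap r/1=592/19015: DF=(1 − 592/19015·(0.960700))/(1+592/19015) = 588/625 ≈ 0.940800
step 3 [3y] bond c/1=9/200: DF=(1023873/1000000 − 9/200·(0.960700+0.940800))/(1+9/200) = 8979/10000 ≈ 0.897900
step 4 [4y] zero: DF = P = 8517/10000 ≈ 0.851700
step 5 [5y] bond c/1=1/100: DF=(862287/1000000 − 1/100·(0.960700+0.940800+0.897900+0.851700))/(1+1/100) = 511/625 ≈ 0.817600
step 6 [6y] swap r/1=671/17558: DF=(1 − 671/17558·(0.960700+0.940800+0.897900+0.851700+0.817600))/(1+671/17558) = 7987/10000 ≈ 0.798700
step 7 [7y] bond c/1=7/200: DF=(485169/500000 − 7/200·(0.960700+0.940800+0.897900+0.851700+0.817600+0.798700))/(1+7/200) = 3797/5000 ≈ 0.759400
step 8 [8y] zero: DF = P = 7453/10000 ≈ 0.745300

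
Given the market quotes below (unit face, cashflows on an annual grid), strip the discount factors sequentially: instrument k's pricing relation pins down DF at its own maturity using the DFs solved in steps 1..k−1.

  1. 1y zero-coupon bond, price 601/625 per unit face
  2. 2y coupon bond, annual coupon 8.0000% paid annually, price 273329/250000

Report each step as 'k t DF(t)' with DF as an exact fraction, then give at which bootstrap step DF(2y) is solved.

step 1 [1y] zero: DF = P = 601/625 ≈ 0.961600
step 2 [2y] bond c/1=2/25: DF=(273329/250000 − 2/25·(0.961600))/(1+2/25) = 9411/10000 ≈ 0.941100

1 1 601/625
2 2 9411/10000
DF(2y) is solved at step 2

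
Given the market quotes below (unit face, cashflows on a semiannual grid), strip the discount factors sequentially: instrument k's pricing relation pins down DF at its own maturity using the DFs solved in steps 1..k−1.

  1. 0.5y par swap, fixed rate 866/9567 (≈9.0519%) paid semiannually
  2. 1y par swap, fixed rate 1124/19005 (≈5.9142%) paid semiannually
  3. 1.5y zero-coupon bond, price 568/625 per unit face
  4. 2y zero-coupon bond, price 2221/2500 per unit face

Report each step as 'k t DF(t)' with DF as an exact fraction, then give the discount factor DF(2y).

1 1/2 9567/10000
2 1 4719/5000
3 3/2 568/625
4 2 2221/2500
DF(2y) = 2221/2500 ≈ 0.888400

step 1 [0.5y] swap r/2=433/9567: DF=(1 − 433/9567·(0))/(1+433/9567) = 9567/10000 ≈ 0.956700
step 2 [1y] swap r/2=562/19005: DF=(1 − 562/19005·(0.956700))/(1+562/19005) = 4719/5000 ≈ 0.943800
step 3 [1.5y] zero: DF = P = 568/625 ≈ 0.908800
step 4 [2y] zero: DF = P = 2221/2500 ≈ 0.888400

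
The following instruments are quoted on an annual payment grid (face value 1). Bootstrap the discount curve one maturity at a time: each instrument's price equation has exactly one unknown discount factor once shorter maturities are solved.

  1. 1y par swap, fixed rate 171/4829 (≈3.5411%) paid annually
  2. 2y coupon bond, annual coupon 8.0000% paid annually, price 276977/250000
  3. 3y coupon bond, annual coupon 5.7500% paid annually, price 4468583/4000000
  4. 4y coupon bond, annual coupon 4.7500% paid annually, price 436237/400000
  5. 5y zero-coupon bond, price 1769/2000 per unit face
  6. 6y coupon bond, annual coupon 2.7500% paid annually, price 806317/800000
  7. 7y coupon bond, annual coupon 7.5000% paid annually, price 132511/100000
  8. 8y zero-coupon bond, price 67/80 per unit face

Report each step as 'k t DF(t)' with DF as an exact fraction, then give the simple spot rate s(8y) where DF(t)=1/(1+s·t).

1 1 4829/5000
2 2 9543/10000
3 3 119/125
4 4 9109/10000
5 5 1769/2000
6 6 107/125
7 7 8473/10000
8 8 67/80
s(8y) = (1/(67/80) − 1)/(8) = 13/536 ≈ 2.4254%

step 1 [1y] swap r/1=171/4829: DF=(1 − 171/4829·(0))/(1+171/4829) = 4829/5000 ≈ 0.965800
step 2 [2y] bond c/1=2/25: DF=(276977/250000 − 2/25·(0.965800))/(1+2/25) = 9543/10000 ≈ 0.954300
step 3 [3y] bond c/1=23/400: DF=(4468583/4000000 − 23/400·(0.965800+0.954300))/(1+23/400) = 119/125 ≈ 0.952000
step 4 [4y] bond c/1=19/400: DF=(436237/400000 − 19/400·(0.965800+0.954300+0.952000))/(1+19/400) = 9109/10000 ≈ 0.910900
step 5 [5y] zero: DF = P = 1769/2000 ≈ 0.884500
step 6 [6y] bond c/1=11/400: DF=(806317/800000 − 11/400·(0.965800+0.954300+0.952000+0.910900+0.884500))/(1+11/400) = 107/125 ≈ 0.856000
step 7 [7y] bond c/1=3/40: DF=(132511/100000 − 3/40·(0.965800+0.954300+0.952000+0.910900+0.884500+0.856000))/(1+3/40) = 8473/10000 ≈ 0.847300
step 8 [8y] zero: DF = P = 67/80 ≈ 0.837500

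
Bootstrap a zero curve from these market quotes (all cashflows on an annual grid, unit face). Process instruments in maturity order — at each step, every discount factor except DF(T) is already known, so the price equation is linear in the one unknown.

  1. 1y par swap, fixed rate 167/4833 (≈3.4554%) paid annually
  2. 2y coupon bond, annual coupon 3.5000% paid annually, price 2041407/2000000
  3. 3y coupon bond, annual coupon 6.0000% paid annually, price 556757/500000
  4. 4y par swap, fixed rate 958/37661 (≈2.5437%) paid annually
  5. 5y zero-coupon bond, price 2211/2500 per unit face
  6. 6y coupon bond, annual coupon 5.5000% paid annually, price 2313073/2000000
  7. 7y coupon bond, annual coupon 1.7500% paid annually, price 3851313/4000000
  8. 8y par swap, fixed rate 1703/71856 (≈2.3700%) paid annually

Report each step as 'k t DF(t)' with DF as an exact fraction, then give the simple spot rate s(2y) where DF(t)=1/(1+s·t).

step 1 [1y] swap r/1=167/4833: DF=(1 − 167/4833·(0))/(1+167/4833) = 4833/5000 ≈ 0.966600
step 2 [2y] bond c/1=7/200: DF=(2041407/2000000 − 7/200·(0.966600))/(1+7/200) = 1907/2000 ≈ 0.953500
step 3 [3y] bond c/1=3/50: DF=(556757/500000 − 3/50·(0.966600+0.953500))/(1+3/50) = 4709/5000 ≈ 0.941800
step 4 [4y] swap r/1=958/37661: DF=(1 − 958/37661·(0.966600+0.953500+0.941800))/(1+958/37661) = 4521/5000 ≈ 0.904200
step 5 [5y] zero: DF = P = 2211/2500 ≈ 0.884400
step 6 [6y] bond c/1=11/200: DF=(2313073/2000000 − 11/200·(0.966600+0.953500+0.941800+0.904200+0.884400))/(1+11/200) = 4269/5000 ≈ 0.853800
step 7 [7y] bond c/1=7/400: DF=(3851313/4000000 − 7/400·(0.966600+0.953500+0.941800+0.904200+0.884400+0.853800))/(1+7/400) = 2129/2500 ≈ 0.851600
step 8 [8y] swap r/1=1703/71856: DF=(1 − 1703/71856·(0.966600+0.953500+0.941800+0.904200+0.884400+0.853800+0.851600))/(1+1703/71856) = 8297/10000 ≈ 0.829700

1 1 4833/5000
2 2 1907/2000
3 3 4709/5000
4 4 4521/5000
5 5 2211/2500
6 6 4269/5000
7 7 2129/2500
8 8 8297/10000
s(2y) = (1/(1907/2000) − 1)/(2) = 93/3814 ≈ 2.4384%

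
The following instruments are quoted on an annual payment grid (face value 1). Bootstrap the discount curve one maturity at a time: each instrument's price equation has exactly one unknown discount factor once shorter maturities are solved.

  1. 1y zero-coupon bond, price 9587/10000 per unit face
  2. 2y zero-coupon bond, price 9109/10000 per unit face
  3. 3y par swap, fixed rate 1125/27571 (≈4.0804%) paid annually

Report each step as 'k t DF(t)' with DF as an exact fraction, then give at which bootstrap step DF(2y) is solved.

1 1 9587/10000
2 2 9109/10000
3 3 71/80
DF(2y) is solved at step 2

step 1 [1y] zero: DF = P = 9587/10000 ≈ 0.958700
step 2 [2y] zero: DF = P = 9109/10000 ≈ 0.910900
step 3 [3y] swap r/1=1125/27571: DF=(1 − 1125/27571·(0.958700+0.910900))/(1+1125/27571) = 71/80 ≈ 0.887500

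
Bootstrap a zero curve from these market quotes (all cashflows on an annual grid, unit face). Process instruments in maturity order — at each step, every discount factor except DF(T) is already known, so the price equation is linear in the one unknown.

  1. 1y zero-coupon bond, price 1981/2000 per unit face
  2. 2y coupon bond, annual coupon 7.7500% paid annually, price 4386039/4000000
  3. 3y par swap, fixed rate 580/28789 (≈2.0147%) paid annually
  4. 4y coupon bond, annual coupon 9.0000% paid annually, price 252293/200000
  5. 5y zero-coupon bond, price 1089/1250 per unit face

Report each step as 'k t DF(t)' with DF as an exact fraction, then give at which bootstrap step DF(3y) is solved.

1 1 1981/2000
2 2 1183/1250
3 3 471/500
4 4 2299/2500
5 5 1089/1250
DF(3y) is solved at step 3

step 1 [1y] zero: DF = P = 1981/2000 ≈ 0.990500
step 2 [2y] bond c/1=31/400: DF=(4386039/4000000 − 31/400·(0.990500))/(1+31/400) = 1183/1250 ≈ 0.946400
step 3 [3y] swap r/1=580/28789: DF=(1 − 580/28789·(0.990500+0.946400))/(1+580/28789) = 471/500 ≈ 0.942000
step 4 [4y] bond c/1=9/100: DF=(252293/200000 − 9/100·(0.990500+0.946400+0.942000))/(1+9/100) = 2299/2500 ≈ 0.919600
step 5 [5y] zero: DF = P = 1089/1250 ≈ 0.871200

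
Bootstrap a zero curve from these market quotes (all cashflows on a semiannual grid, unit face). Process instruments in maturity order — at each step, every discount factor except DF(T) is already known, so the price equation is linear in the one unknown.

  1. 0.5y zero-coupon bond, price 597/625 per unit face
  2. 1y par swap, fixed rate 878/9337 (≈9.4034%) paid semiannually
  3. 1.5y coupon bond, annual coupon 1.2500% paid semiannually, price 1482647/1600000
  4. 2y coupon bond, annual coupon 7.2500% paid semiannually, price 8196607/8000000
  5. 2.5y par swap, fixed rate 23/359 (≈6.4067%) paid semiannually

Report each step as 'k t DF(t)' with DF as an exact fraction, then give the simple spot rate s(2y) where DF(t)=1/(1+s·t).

step 1 [0.5y] zero: DF = P = 597/625 ≈ 0.955200
step 2 [1y] swap r/2=439/9337: DF=(1 − 439/9337·(0.955200))/(1+439/9337) = 4561/5000 ≈ 0.912200
step 3 [1.5y] bond c/2=1/160: DF=(1482647/1600000 − 1/160·(0.955200+0.912200))/(1+1/160) = 9093/10000 ≈ 0.909300
step 4 [2y] bond c/2=29/800: DF=(8196607/8000000 − 29/800·(0.955200+0.912200+0.909300))/(1+29/800) = 2229/2500 ≈ 0.891600
step 5 [2.5y] swap r/2=23/718: DF=(1 − 23/718·(0.955200+0.912200+0.909300+0.891600))/(1+23/718) = 8551/10000 ≈ 0.855100

1 1/2 597/625
2 1 4561/5000
3 3/2 9093/10000
4 2 2229/2500
5 5/2 8551/10000
s(2y) = (1/(2229/2500) − 1)/(2) = 271/4458 ≈ 6.0790%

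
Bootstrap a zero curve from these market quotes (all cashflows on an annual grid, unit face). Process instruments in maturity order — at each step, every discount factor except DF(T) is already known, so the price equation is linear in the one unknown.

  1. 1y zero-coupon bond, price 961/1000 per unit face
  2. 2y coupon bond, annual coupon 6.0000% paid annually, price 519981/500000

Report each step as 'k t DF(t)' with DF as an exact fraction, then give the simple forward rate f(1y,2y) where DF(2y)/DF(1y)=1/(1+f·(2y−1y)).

step 1 [1y] zero: DF = P = 961/1000 ≈ 0.961000
step 2 [2y] bond c/1=3/50: DF=(519981/500000 − 3/50·(0.961000))/(1+3/50) = 9267/10000 ≈ 0.926700

1 1 961/1000
2 2 9267/10000
f(1y,2y) = ((961/1000)/(9267/10000) − 1)/(1) = 343/9267 ≈ 3.7013%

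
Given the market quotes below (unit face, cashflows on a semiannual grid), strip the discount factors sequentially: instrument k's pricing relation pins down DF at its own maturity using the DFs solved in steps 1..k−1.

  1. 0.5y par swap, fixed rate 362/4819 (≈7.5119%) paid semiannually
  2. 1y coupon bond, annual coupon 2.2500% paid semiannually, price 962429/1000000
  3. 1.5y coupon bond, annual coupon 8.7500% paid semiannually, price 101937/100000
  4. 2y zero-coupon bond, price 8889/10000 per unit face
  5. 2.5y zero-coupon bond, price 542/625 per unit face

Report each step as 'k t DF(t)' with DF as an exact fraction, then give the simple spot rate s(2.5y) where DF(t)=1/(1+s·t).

step 1 [0.5y] swap r/2=181/4819: DF=(1 − 181/4819·(0))/(1+181/4819) = 4819/5000 ≈ 0.963800
step 2 [1y] bond c/2=9/800: DF=(962429/1000000 − 9/800·(0.963800))/(1+9/800) = 941/1000 ≈ 0.941000
step 3 [1.5y] bond c/2=7/160: DF=(101937/100000 − 7/160·(0.963800+0.941000))/(1+7/160) = 1121/1250 ≈ 0.896800
step 4 [2y] zero: DF = P = 8889/10000 ≈ 0.888900
step 5 [2.5y] zero: DF = P = 542/625 ≈ 0.867200

1 1/2 4819/5000
2 1 941/1000
3 3/2 1121/1250
4 2 8889/10000
5 5/2 542/625
s(2.5y) = (1/(542/625) − 1)/(5/2) = 83/1355 ≈ 6.1255%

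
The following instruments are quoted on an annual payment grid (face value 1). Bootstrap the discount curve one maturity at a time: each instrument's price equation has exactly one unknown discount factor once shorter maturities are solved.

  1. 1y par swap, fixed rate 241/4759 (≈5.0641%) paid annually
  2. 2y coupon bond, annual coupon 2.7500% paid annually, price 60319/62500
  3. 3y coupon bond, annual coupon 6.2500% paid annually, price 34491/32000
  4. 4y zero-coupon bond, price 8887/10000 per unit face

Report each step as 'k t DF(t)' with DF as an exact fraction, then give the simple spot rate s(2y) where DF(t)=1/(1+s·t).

1 1 4759/5000
2 2 4569/5000
3 3 9047/10000
4 4 8887/10000
s(2y) = (1/(4569/5000) − 1)/(2) = 431/9138 ≈ 4.7166%

step 1 [1y] swap r/1=241/4759: DF=(1 − 241/4759·(0))/(1+241/4759) = 4759/5000 ≈ 0.951800
step 2 [2y] bond c/1=11/400: DF=(60319/62500 − 11/400·(0.951800))/(1+11/400) = 4569/5000 ≈ 0.913800
step 3 [3y] bond c/1=1/16: DF=(34491/32000 − 1/16·(0.951800+0.913800))/(1+1/16) = 9047/10000 ≈ 0.904700
step 4 [4y] zero: DF = P = 8887/10000 ≈ 0.888700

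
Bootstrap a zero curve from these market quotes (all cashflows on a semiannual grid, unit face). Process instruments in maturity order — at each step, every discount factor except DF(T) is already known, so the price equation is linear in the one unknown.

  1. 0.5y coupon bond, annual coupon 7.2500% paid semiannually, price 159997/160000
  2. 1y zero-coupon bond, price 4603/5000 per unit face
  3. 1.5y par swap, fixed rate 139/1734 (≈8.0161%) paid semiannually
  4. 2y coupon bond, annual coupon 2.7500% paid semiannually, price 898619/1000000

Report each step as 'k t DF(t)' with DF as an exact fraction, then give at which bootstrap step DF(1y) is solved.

step 1 [0.5y] bond c/2=29/800: DF=(159997/160000 − 29/800·(0))/(1+29/800) = 193/200 ≈ 0.965000
step 2 [1y] zero: DF = P = 4603/5000 ≈ 0.920600
step 3 [1.5y] swap r/2=139/3468: DF=(1 − 139/3468·(0.965000+0.920600))/(1+139/3468) = 1111/1250 ≈ 0.888800
step 4 [2y] bond c/2=11/800: DF=(898619/1000000 − 11/800·(0.965000+0.920600+0.888800))/(1+11/800) = 1061/1250 ≈ 0.848800

1 1/2 193/200
2 1 4603/5000
3 3/2 1111/1250
4 2 1061/1250
DF(1y) is solved at step 2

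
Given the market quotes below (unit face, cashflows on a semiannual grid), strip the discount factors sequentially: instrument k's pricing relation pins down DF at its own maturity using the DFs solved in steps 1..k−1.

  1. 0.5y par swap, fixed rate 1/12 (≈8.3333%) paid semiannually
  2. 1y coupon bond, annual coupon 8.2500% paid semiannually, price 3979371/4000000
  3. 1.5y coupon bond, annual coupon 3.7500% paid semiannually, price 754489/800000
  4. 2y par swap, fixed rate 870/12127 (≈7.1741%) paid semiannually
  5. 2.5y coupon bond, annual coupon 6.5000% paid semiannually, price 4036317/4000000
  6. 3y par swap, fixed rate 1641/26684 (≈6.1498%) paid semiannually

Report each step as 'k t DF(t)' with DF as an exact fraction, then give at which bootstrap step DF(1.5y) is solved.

step 1 [0.5y] swap r/2=1/24: DF=(1 − 1/24·(0))/(1+1/24) = 24/25 ≈ 0.960000
step 2 [1y] bond c/2=33/800: DF=(3979371/4000000 − 33/800·(0.960000))/(1+33/800) = 4587/5000 ≈ 0.917400
step 3 [1.5y] bond c/2=3/160: DF=(754489/800000 − 3/160·(0.960000+0.917400))/(1+3/160) = 557/625 ≈ 0.891200
step 4 [2y] swap r/2=435/12127: DF=(1 − 435/12127·(0.960000+0.917400+0.891200))/(1+435/12127) = 1739/2000 ≈ 0.869500
step 5 [2.5y] bond c/2=13/400: DF=(4036317/4000000 − 13/400·(0.960000+0.917400+0.891200+0.869500))/(1+13/400) = 2157/2500 ≈ 0.862800
step 6 [3y] swap r/2=1641/53368: DF=(1 − 1641/53368·(0.960000+0.917400+0.891200+0.869500+0.862800))/(1+1641/53368) = 8359/10000 ≈ 0.835900

1 1/2 24/25
2 1 4587/5000
3 3/2 557/625
4 2 1739/2000
5 5/2 2157/2500
6 3 8359/10000
DF(1.5y) is solved at step 3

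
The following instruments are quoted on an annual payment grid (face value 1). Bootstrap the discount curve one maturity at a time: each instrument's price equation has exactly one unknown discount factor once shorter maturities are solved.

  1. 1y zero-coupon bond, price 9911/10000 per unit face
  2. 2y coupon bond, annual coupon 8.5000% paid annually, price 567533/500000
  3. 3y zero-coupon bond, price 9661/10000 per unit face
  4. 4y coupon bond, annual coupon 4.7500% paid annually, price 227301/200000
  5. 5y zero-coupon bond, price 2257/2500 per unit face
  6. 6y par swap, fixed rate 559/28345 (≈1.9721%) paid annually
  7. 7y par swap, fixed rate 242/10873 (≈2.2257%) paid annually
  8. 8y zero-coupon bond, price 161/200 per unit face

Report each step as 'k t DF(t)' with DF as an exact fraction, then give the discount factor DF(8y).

step 1 [1y] zero: DF = P = 9911/10000 ≈ 0.991100
step 2 [2y] bond c/1=17/200: DF=(567533/500000 − 17/200·(0.991100))/(1+17/200) = 1937/2000 ≈ 0.968500
step 3 [3y] zero: DF = P = 9661/10000 ≈ 0.966100
step 4 [4y] bond c/1=19/400: DF=(227301/200000 − 19/400·(0.991100+0.968500+0.966100))/(1+19/400) = 9523/10000 ≈ 0.952300
step 5 [5y] zero: DF = P = 2257/2500 ≈ 0.902800
step 6 [6y] swap r/1=559/28345: DF=(1 − 559/28345·(0.991100+0.968500+0.966100+0.952300+0.902800))/(1+559/28345) = 4441/5000 ≈ 0.888200
step 7 [7y] swap r/1=242/10873: DF=(1 − 242/10873·(0.991100+0.968500+0.966100+0.952300+0.902800+0.888200))/(1+242/10873) = 2137/2500 ≈ 0.854800
step 8 [8y] zero: DF = P = 161/200 ≈ 0.805000

1 1 9911/10000
2 2 1937/2000
3 3 9661/10000
4 4 9523/10000
5 5 2257/2500
6 6 4441/5000
7 7 2137/2500
8 8 161/200
DF(8y) = 161/200 ≈ 0.805000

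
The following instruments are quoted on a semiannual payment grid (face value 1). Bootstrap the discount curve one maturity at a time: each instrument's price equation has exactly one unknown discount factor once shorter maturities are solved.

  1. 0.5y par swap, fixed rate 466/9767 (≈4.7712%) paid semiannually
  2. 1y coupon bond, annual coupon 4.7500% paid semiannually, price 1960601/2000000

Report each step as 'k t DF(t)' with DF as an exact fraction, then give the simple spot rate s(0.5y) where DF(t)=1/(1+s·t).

step 1 [0.5y] swap r/2=233/9767: DF=(1 − 233/9767·(0))/(1+233/9767) = 9767/10000 ≈ 0.976700
step 2 [1y] bond c/2=19/800: DF=(1960601/2000000 − 19/800·(0.976700))/(1+19/800) = 9349/10000 ≈ 0.934900

1 1/2 9767/10000
2 1 9349/10000
s(0.5y) = (1/(9767/10000) − 1)/(1/2) = 466/9767 ≈ 4.7712%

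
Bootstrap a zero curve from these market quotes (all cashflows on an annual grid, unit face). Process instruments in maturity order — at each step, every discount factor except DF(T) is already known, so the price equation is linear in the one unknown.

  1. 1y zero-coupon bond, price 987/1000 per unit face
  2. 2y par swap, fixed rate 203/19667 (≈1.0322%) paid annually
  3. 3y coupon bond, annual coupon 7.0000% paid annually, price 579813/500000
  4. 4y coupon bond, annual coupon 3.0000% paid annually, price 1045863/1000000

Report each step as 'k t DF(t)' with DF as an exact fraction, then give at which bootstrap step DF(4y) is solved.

1 1 987/1000
2 2 9797/10000
3 3 9551/10000
4 4 9303/10000
DF(4y) is solved at step 4

step 1 [1y] zero: DF = P = 987/1000 ≈ 0.987000
step 2 [2y] swap r/1=203/19667: DF=(1 − 203/19667·(0.987000))/(1+203/19667) = 9797/10000 ≈ 0.979700
step 3 [3y] bond c/1=7/100: DF=(579813/500000 − 7/100·(0.987000+0.979700))/(1+7/100) = 9551/10000 ≈ 0.955100
step 4 [4y] bond c/1=3/100: DF=(1045863/1000000 − 3/100·(0.987000+0.979700+0.955100))/(1+3/100) = 9303/10000 ≈ 0.930300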